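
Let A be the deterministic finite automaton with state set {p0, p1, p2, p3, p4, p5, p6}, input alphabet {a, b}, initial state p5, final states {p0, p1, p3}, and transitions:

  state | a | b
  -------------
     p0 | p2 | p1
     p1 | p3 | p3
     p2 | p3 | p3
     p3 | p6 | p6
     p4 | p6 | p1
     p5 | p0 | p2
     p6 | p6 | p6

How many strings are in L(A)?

8

The useful subgraph on states {p0, p1, p2, p3, p5} is acyclic, so L(A) is finite; the longest accepting path visits 4 useful states, giving maximum string length 3.
Counting accepting paths from p5 by length: 1 of length 1, 3 of length 2, 4 of length 3. Total 8.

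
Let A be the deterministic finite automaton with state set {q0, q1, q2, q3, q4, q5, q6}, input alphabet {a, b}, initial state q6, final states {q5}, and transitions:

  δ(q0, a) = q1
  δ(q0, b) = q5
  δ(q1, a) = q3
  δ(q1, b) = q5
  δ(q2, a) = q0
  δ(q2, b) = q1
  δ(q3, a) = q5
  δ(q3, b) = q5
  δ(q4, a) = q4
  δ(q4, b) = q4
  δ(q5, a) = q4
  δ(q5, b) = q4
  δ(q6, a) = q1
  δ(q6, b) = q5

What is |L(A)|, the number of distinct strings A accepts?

The useful subgraph on states {q1, q3, q5, q6} is acyclic, so L(A) is finite; the longest accepting path visits 4 useful states, giving maximum string length 3.
Counting accepting paths from q6 by length: 1 of length 1, 1 of length 2, 2 of length 3. Total 4.

4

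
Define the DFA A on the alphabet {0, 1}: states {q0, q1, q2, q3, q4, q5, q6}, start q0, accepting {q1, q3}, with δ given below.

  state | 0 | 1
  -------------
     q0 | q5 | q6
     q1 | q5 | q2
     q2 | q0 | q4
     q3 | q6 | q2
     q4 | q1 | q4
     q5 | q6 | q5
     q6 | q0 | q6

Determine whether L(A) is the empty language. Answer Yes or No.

The states reachable from the start state are {q0, q5, q6}.
None of the accepting states {q1, q3} is reachable, so no string is accepted and L(A) = ∅.

Yes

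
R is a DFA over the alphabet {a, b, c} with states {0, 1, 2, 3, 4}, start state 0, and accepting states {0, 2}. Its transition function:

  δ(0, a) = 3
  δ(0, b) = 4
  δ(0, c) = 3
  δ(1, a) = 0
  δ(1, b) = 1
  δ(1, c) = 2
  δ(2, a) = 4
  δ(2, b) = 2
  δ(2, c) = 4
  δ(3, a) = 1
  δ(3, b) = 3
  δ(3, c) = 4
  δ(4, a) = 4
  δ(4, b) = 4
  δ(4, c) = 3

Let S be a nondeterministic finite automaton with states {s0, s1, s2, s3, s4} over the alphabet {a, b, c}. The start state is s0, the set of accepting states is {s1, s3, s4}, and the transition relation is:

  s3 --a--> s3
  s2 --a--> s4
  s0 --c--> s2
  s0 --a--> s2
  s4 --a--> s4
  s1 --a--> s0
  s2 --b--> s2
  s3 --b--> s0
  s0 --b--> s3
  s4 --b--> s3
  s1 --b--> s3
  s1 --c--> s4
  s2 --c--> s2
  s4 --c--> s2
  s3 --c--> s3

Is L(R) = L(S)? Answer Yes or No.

The empty string ε is accepted by R but rejected by S.
So L(R) ≠ L(S).

No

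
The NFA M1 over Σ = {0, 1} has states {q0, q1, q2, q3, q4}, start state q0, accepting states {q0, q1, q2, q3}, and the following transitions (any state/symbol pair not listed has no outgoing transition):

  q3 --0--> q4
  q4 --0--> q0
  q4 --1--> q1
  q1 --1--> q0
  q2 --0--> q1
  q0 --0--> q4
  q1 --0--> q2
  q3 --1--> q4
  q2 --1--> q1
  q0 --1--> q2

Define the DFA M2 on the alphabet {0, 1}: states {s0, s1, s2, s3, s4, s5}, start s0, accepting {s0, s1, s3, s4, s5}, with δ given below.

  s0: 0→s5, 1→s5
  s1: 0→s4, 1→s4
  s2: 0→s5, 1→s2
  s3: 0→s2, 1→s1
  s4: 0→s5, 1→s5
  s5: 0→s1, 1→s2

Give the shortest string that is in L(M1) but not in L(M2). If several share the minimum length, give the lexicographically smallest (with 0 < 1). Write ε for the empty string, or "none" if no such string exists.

The string 01 is accepted by M1 but not by M2.
No shorter string lies in the difference, and 01 is the lexicographically first length-2 string in L(M1) \ L(M2).

01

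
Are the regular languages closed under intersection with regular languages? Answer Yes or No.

This is a special case of closure under intersection: the product of the two DFAs, accepting on F₁ × F₂, recognises the intersection.
So the regular languages are closed under intersection with a regular language.

Yes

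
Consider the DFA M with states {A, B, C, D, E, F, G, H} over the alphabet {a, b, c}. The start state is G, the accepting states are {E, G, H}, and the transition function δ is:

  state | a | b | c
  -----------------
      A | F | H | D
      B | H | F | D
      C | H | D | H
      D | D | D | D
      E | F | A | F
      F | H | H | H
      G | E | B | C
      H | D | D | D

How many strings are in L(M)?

18

The useful subgraph on states {A, B, C, E, F, G, H} is acyclic, so L(M) is finite; the longest accepting path visits 5 useful states, giving maximum string length 4.
Counting accepting paths from G by length: 1 of length 0, 1 of length 1, 3 of length 2, 10 of length 3, 3 of length 4. Total 18.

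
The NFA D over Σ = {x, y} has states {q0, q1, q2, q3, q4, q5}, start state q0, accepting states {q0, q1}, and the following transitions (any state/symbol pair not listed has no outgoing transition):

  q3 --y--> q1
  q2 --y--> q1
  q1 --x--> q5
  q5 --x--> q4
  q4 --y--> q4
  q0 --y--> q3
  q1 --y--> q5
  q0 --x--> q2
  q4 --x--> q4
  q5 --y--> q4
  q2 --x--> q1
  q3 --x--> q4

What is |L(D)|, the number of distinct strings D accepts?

The useful subgraph on states {q0, q1, q2, q3} is acyclic, so L(D) is finite; the longest accepting path visits 3 useful states, giving maximum string length 2.
Counting accepting paths from q0 by length: 1 of length 0, 3 of length 2. Total 4.

4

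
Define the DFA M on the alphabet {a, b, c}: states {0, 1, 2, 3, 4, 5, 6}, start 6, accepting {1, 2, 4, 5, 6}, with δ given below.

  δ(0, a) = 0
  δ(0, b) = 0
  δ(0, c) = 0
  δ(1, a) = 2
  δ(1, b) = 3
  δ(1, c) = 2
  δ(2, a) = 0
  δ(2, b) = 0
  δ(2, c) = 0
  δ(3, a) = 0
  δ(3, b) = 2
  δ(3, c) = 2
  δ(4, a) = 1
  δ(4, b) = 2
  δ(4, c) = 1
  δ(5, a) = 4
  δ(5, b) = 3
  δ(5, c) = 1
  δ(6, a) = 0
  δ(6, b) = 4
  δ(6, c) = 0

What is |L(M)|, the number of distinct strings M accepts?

13

The useful subgraph on states {1, 2, 3, 4, 6} is acyclic, so L(M) is finite; the longest accepting path visits 5 useful states, giving maximum string length 4.
Counting accepting paths from 6 by length: 1 of length 0, 1 of length 1, 3 of length 2, 4 of length 3, 4 of length 4. Total 13.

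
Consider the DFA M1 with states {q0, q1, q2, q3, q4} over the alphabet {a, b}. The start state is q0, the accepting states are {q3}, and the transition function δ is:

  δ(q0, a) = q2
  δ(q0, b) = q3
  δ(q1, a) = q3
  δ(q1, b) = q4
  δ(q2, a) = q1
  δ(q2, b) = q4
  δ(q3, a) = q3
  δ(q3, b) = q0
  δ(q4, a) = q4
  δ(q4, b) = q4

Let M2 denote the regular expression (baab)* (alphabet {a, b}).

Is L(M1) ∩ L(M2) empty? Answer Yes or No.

Yes

Converting the expression M2 to a DFA (subset construction, then merging equivalent states) gives the minimal DFA with states {r0, r1, r2, r3, r4}, start state r0, accepting states {r0} and transitions r0: a→r1, b→r2; r1: a→r1, b→r1; r2: a→r3, b→r1; r3: a→r4, b→r1; r4: a→r1, b→r0.
Exploring the product automaton M1 × M2 from the start pair (q0, r0), following both machines on each input symbol, reaches 9 state pairs: (q0, r0), (q2, r1), (q3, r2), (q1, r1), (q4, r1), (q3, r3), (q0, r1), (q3, r1), (q3, r4).
M1 accepts in {q3} and M2 accepts in {r0}; no reachable pair has both components accepting, so no string drives both machines to acceptance simultaneously and L(M1) ∩ L(M2) = ∅.
So no string is accepted by both, and the intersection is empty.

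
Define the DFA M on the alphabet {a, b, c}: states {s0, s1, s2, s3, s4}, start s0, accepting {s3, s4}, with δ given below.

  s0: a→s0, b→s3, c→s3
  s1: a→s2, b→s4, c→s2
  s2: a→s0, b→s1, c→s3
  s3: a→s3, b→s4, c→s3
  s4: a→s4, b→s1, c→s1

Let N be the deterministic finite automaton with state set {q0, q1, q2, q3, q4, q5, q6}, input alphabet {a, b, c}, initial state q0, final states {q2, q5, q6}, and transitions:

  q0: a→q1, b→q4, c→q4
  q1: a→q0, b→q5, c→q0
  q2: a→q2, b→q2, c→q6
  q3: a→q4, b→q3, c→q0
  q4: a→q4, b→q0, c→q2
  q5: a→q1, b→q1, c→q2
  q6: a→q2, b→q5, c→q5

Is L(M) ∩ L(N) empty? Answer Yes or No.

The string ab is accepted by both M and N.
Hence L(M) ∩ L(N) ≠ ∅.

No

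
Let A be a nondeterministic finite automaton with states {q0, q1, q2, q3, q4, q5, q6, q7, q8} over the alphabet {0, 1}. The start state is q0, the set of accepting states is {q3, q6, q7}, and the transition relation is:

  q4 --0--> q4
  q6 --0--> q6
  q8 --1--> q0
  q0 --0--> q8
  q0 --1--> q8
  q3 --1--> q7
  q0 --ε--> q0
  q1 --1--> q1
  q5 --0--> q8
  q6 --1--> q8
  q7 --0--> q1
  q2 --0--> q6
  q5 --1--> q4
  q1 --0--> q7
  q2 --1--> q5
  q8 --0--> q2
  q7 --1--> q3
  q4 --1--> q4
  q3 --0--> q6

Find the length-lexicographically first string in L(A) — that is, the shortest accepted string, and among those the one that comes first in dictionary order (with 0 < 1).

A breadth-first search from q0 reaches an accepting state first via the path q0 → q8 → q2 → q6 on input 000.
No string of length < 3 is accepted (BFS exhausts all shorter strings without reaching an accepting state), and 000 is the lexicographically least accepting string of length 3.

000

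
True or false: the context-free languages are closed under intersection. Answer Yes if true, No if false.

{aⁿbⁿcᵐ : m,n≥0} and {aᵐbⁿcⁿ : m,n≥0} are both context-free, but their intersection {aⁿbⁿcⁿ : n≥0} is not (pumping lemma).

No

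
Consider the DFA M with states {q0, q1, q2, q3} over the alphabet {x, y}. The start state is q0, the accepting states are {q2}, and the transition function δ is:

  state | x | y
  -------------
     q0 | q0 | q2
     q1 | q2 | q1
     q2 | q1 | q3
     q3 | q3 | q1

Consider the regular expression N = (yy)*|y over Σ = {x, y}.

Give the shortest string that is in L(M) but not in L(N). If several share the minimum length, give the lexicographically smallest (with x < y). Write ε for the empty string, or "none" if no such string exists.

The string xy is accepted by M but not by N.
No shorter string lies in the difference, and xy is the lexicographically first length-2 string in L(M) \ L(N).

xy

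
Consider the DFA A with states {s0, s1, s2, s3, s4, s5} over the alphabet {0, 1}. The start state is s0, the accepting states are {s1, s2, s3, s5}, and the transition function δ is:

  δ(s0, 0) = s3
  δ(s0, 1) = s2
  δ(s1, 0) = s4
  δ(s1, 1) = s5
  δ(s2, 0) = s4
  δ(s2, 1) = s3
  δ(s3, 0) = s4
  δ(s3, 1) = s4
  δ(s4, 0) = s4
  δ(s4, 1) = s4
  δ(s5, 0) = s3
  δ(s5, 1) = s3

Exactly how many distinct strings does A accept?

The useful subgraph on states {s0, s2, s3} is acyclic, so L(A) is finite; the longest accepting path visits 3 useful states, giving maximum string length 2.
Counting accepting paths from s0 by length: 2 of length 1, 1 of length 2. Total 3.

3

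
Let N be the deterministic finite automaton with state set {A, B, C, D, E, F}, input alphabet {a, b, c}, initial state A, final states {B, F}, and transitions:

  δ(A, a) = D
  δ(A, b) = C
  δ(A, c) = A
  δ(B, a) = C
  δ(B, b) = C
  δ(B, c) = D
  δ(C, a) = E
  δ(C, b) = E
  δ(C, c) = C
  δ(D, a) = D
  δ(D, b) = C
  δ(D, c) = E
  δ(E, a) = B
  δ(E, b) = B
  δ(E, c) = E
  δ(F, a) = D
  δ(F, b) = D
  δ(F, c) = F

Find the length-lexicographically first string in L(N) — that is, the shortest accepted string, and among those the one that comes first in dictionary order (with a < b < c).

aca

A breadth-first search from A reaches an accepting state first via the path A → D → E → B on input aca.
No string of length < 3 is accepted (BFS exhausts all shorter strings without reaching an accepting state), and aca is the lexicographically least accepting string of length 3.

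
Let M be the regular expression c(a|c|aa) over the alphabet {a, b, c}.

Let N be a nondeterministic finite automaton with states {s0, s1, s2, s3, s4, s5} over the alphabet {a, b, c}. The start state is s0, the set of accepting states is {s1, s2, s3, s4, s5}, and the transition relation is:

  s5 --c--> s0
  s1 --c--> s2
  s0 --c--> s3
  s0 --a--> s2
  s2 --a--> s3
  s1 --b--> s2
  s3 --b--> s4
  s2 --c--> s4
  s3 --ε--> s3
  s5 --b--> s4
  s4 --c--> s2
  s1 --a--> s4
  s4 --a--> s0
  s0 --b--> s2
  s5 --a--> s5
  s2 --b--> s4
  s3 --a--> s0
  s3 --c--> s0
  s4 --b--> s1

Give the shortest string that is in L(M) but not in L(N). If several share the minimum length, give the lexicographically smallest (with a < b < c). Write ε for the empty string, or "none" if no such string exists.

The string ca is accepted by M but not by N.
No shorter string lies in the difference, and ca is the lexicographically first length-2 string in L(M) \ L(N).

ca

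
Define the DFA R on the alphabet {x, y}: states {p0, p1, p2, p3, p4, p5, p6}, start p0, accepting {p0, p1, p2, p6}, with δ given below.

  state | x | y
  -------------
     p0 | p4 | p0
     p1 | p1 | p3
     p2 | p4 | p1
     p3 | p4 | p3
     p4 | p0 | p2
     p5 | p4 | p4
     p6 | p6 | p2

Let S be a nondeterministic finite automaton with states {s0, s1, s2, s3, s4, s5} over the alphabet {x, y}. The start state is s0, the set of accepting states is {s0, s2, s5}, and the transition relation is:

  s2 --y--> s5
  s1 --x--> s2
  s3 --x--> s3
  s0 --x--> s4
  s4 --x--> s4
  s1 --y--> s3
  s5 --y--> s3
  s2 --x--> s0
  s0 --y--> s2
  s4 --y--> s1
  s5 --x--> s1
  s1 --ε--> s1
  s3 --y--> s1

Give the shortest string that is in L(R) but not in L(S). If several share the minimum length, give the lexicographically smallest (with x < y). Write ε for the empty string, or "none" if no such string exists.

The string xx is accepted by R but not by S.
No shorter string lies in the difference, and xx is the lexicographically first length-2 string in L(R) \ L(S).

xx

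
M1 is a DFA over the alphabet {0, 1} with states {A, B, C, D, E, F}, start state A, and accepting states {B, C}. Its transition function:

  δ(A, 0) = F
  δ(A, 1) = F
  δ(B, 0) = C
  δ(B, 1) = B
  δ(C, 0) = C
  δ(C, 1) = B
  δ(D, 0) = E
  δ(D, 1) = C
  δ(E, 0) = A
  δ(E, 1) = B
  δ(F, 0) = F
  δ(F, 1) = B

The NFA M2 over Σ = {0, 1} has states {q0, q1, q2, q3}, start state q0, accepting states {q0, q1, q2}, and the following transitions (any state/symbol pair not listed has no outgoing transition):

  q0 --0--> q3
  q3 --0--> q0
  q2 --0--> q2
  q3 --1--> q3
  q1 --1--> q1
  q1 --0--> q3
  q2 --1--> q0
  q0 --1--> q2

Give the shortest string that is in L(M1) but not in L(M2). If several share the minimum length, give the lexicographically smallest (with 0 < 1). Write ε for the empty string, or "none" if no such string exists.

01

The string 01 is accepted by M1 but not by M2.
No shorter string lies in the difference, and 01 is the lexicographically first length-2 string in L(M1) \ L(M2).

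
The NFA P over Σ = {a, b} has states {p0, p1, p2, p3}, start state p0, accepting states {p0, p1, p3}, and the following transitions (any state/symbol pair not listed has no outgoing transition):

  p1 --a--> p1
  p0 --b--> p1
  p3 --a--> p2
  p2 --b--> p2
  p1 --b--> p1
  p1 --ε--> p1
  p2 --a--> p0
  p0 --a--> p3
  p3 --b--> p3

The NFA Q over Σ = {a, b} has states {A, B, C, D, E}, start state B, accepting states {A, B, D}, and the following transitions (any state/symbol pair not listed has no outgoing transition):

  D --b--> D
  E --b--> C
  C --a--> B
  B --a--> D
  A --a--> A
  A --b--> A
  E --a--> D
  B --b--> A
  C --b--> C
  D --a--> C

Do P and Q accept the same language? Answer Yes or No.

Yes

Exploring the product automaton P × Q from the start pair (p0, B), following both machines on each input symbol, reaches 4 state pairs: (p0, B), (p3, D), (p1, A), (p2, C).
P accepts in {p0, p1, p3} and Q accepts in {A, B, D}. In every reachable pair the two components are either both accepting — (p0, B), (p3, D), (p1, A) — or both non-accepting, so no string is accepted by exactly one of the machines: L(P) \ L(Q) and L(Q) \ L(P) are both empty.
Hence every string is accepted by P iff it is accepted by Q, and the two languages coincide.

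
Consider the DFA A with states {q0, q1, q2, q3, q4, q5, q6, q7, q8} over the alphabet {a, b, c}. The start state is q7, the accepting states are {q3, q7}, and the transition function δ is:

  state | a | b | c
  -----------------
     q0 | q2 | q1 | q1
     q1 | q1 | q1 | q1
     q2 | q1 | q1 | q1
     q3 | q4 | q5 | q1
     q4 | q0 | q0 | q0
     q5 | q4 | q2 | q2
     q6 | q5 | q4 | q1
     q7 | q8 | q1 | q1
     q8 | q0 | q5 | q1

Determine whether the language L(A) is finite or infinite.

The useful states (reachable from q7 and able to reach an accepting state) are {q7}.
Restricted to these states the transition graph has no cycle, so every accepting path has bounded length and L is finite.

finite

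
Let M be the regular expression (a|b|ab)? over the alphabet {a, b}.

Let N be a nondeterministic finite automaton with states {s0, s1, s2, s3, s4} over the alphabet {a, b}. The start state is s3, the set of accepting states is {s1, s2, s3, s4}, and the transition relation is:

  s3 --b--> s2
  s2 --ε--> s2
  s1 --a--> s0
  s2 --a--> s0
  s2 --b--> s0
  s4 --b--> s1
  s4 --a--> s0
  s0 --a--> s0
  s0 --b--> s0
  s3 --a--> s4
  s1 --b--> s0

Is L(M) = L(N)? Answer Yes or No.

Converting the expression M to a DFA (subset construction, then merging equivalent states) gives the minimal DFA with states {m0, m1, m2, m3}, start state m0, accepting states {m0, m1, m2} and transitions m0: a→m1, b→m2; m1: a→m3, b→m2; m2: a→m3, b→m3; m3: a→m3, b→m3.
Exploring the product automaton M × N from the start pair (m0, s3), following both machines on each input symbol, reaches 5 state pairs: (m0, s3), (m1, s4), (m2, s2), (m3, s0), (m2, s1).
M accepts in {m0, m1, m2} and N accepts in {s1, s2, s3, s4}. In every reachable pair the two components are either both accepting — (m0, s3), (m1, s4), (m2, s2), (m2, s1) — or both non-accepting, so no string is accepted by exactly one of the machines: L(M) \ L(N) and L(N) \ L(M) are both empty.
Hence every string is accepted by M iff it is accepted by N, and the two languages coincide.

Yes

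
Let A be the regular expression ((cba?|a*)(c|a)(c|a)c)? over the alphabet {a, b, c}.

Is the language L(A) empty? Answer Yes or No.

No

The empty string ε matches the expression, so it belongs to L(A).
Since L(A) contains at least one string, it is not empty.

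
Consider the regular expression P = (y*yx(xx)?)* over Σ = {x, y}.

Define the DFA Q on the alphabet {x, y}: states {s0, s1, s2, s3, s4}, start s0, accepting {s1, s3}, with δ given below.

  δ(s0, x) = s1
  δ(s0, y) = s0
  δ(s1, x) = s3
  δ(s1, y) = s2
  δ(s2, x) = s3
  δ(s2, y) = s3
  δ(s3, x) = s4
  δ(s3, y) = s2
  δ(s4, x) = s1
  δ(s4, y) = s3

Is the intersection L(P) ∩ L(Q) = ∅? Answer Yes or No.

The string yx is accepted by both P and Q.
Hence L(P) ∩ L(Q) ≠ ∅.

No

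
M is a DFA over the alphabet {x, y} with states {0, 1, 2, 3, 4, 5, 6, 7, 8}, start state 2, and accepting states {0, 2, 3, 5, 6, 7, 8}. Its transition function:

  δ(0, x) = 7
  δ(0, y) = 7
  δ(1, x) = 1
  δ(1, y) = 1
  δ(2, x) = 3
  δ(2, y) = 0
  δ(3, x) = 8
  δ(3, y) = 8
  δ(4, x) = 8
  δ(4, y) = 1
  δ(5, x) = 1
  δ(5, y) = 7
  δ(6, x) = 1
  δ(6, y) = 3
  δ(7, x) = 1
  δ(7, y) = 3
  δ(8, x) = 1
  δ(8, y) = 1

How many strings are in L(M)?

The useful subgraph on states {0, 2, 3, 7, 8} is acyclic, so L(M) is finite; the longest accepting path visits 5 useful states, giving maximum string length 4.
Counting accepting paths from 2 by length: 1 of length 0, 2 of length 1, 4 of length 2, 2 of length 3, 4 of length 4. Total 13.

13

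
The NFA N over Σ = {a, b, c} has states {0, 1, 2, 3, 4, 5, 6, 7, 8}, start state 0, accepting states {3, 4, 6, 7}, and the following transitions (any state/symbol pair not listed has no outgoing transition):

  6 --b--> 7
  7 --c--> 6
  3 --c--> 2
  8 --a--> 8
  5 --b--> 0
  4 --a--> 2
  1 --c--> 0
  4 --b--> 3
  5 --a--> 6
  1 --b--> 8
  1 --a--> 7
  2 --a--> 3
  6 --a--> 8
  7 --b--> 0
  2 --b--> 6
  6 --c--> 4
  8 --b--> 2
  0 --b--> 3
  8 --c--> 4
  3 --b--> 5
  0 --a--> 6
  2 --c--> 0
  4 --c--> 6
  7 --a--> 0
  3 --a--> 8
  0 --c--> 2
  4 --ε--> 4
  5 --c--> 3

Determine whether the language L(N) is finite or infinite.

State 0 is reachable from the start and can reach an accepting state, and it lies on the cycle 0 → 2 → 0.
Traversing that cycle any number of times yields accepted strings of unbounded length, so the language is infinite.

infinite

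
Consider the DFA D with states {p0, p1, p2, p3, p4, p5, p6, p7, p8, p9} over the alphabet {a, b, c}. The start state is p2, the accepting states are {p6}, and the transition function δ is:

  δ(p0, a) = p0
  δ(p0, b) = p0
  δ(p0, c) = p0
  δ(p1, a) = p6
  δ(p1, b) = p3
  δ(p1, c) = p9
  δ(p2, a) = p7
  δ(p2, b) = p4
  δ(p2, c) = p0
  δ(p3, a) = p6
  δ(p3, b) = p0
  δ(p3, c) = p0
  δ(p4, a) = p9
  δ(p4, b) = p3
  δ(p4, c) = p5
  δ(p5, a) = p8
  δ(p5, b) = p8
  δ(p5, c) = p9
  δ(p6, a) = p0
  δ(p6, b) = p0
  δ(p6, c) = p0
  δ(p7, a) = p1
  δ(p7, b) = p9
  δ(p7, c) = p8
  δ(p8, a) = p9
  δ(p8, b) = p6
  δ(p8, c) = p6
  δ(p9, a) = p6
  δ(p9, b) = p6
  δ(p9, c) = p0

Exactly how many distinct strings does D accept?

The useful subgraph on states {p1, p2, p3, p4, p5, p6, p7, p8, p9} is acyclic, so L(D) is finite; the longest accepting path visits 6 useful states, giving maximum string length 5.
Counting accepting paths from p2 by length: 8 of length 3, 11 of length 4, 4 of length 5. Total 23.

23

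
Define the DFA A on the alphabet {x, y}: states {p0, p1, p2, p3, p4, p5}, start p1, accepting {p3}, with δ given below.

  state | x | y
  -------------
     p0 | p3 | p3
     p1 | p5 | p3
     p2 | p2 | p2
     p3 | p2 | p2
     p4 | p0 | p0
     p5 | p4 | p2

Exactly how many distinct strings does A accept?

5

The useful subgraph on states {p0, p1, p3, p4, p5} is acyclic, so L(A) is finite; the longest accepting path visits 5 useful states, giving maximum string length 4.
Counting accepting paths from p1 by length: 1 of length 1, 4 of length 4. Total 5.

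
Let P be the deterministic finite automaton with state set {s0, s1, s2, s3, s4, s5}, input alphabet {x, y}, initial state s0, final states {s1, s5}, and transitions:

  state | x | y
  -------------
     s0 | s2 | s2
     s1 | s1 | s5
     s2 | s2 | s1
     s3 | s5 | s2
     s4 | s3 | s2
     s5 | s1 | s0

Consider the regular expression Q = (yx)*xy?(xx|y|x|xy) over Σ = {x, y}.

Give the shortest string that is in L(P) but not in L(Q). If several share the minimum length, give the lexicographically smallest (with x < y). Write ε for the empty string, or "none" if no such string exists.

yy

The string yy is accepted by P but not by Q.
No shorter string lies in the difference, and yy is the lexicographically first length-2 string in L(P) \ L(Q).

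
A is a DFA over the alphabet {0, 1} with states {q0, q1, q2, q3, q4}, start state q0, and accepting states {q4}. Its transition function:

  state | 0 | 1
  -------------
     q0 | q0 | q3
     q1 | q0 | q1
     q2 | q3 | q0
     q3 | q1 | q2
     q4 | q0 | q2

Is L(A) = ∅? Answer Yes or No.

The states reachable from the start state are {q0, q1, q2, q3}.
None of the accepting states {q4} is reachable, so no string is accepted and L(A) = ∅.

Yes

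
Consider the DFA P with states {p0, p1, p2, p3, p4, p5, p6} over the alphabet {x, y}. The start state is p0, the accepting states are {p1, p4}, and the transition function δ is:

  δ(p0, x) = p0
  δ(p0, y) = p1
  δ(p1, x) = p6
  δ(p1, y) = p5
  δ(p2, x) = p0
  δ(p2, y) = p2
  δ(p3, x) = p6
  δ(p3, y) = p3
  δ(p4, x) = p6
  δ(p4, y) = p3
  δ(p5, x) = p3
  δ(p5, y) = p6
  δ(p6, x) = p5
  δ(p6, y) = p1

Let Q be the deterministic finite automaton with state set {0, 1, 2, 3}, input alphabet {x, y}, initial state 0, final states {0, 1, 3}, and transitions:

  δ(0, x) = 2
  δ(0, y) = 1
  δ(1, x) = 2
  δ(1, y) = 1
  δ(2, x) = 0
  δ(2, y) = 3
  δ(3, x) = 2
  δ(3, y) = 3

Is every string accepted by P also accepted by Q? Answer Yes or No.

Yes

Exploring the product automaton P × Q from the start pair (p0, 0), following both machines on each input symbol, reaches 16 state pairs: (p0, 0), (p0, 2), (p1, 1), (p1, 3), (p6, 2), (p5, 1), (p5, 3), (p5, 0), (p3, 2), (p6, 1), (p6, 3), (p6, 0), (p3, 3), (p5, 2), (p3, 0), (p3, 1).
P accepts in {p1, p4} and Q accepts in {0, 1, 3}. The reachable pairs whose P-component is accepting are (p1, 1), (p1, 3); in each of them the Q-component is accepting too, so the product for L(P) \ L(Q) (P-component accepting, Q-component rejecting) has no reachable accepting pair and the difference is empty.
Hence every string in L(P) is also in L(Q).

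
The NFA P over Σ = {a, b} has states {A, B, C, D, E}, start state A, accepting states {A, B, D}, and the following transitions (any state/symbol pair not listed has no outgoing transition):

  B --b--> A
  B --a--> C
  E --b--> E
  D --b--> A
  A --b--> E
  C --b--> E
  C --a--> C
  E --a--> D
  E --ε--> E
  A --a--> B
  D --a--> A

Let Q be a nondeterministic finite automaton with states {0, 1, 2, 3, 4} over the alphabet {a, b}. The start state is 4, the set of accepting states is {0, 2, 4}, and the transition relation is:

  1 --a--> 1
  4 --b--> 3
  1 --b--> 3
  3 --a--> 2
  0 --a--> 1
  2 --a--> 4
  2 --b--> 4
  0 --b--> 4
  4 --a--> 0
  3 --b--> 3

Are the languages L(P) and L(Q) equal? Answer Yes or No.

Exploring the product automaton P × Q from the start pair (A, 4), following both machines on each input symbol, reaches 5 state pairs: (A, 4), (B, 0), (E, 3), (C, 1), (D, 2).
P accepts in {A, B, D} and Q accepts in {0, 2, 4}. In every reachable pair the two components are either both accepting — (A, 4), (B, 0), (D, 2) — or both non-accepting, so no string is accepted by exactly one of the machines: L(P) \ L(Q) and L(Q) \ L(P) are both empty.
Hence every string is accepted by P iff it is accepted by Q, and the two languages coincide.

Yes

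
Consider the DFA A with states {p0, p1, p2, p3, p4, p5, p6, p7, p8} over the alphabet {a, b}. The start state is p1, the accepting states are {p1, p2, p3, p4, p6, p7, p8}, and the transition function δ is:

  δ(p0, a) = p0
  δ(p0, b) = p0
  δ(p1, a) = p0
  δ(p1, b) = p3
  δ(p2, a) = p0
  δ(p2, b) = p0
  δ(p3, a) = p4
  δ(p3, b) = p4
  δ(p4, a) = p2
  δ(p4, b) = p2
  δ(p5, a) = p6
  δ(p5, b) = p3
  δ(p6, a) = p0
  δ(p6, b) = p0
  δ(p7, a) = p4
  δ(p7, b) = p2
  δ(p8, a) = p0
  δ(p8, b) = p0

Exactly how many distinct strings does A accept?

The useful subgraph on states {p1, p2, p3, p4} is acyclic, so L(A) is finite; the longest accepting path visits 4 useful states, giving maximum string length 3.
Counting accepting paths from p1 by length: 1 of length 0, 1 of length 1, 2 of length 2, 4 of length 3. Total 8.

8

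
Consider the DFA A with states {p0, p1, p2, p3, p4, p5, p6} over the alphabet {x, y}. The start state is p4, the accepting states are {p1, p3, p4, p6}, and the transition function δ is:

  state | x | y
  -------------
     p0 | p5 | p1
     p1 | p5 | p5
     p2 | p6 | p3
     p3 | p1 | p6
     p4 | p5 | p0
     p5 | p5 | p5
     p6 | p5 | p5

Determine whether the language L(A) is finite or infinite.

finite

The useful states (reachable from p4 and able to reach an accepting state) are {p0, p1, p4}.
Restricted to these states the transition graph has no cycle, so every accepting path has bounded length and L is finite.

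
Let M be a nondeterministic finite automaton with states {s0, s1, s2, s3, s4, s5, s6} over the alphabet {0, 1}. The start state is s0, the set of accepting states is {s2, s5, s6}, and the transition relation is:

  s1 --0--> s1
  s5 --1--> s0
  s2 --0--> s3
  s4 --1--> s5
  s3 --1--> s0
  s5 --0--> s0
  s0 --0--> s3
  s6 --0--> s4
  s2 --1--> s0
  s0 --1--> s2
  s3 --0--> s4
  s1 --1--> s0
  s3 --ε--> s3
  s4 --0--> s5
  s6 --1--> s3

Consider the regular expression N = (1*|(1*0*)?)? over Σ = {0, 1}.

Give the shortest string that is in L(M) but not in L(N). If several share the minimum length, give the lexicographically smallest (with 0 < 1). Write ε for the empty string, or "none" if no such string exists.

The string 001 is accepted by M but not by N.
No shorter string lies in the difference, and 001 is the lexicographically first length-3 string in L(M) \ L(N).

001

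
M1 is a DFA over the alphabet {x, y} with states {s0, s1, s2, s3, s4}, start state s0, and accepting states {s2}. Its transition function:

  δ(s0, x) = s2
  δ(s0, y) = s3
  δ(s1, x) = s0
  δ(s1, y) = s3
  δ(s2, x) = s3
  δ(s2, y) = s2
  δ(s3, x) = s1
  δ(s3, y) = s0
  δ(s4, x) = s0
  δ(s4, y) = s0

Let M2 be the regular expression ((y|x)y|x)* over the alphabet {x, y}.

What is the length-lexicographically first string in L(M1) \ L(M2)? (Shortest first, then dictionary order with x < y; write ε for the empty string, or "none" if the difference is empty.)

The string yxxx is accepted by M1 but not by M2.
No shorter string lies in the difference, and yxxx is the lexicographically first length-4 string in L(M1) \ L(M2).

yxxx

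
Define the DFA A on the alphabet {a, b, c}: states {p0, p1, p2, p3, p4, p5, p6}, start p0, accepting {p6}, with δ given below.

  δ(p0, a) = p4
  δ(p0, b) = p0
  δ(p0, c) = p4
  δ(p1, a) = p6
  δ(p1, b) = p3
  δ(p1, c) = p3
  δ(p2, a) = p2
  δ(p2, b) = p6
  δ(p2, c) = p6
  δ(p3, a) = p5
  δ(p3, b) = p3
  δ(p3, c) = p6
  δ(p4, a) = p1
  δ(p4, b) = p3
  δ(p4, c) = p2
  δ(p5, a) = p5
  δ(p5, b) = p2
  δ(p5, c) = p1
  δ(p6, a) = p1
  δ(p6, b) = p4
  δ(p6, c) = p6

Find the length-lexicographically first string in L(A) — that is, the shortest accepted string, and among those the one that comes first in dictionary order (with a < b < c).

A breadth-first search from p0 reaches an accepting state first via the path p0 → p4 → p1 → p6 on input aaa.
No string of length < 3 is accepted (BFS exhausts all shorter strings without reaching an accepting state), and aaa is the lexicographically least accepting string of length 3.

aaa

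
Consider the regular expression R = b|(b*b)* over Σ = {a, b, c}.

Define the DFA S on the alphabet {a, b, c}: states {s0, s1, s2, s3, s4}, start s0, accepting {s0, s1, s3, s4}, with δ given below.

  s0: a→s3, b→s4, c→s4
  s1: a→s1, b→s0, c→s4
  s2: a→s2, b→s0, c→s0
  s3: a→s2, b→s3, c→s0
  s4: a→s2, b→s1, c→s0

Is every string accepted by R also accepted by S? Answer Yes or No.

Converting the expression R to a DFA (subset construction, then merging equivalent states) gives the minimal DFA with states {r0, r1}, start state r0, accepting states {r0} and transitions r0: a→r1, b→r0, c→r1; r1: a→r1, b→r1, c→r1.
Exploring the product automaton R × S from the start pair (r0, s0), following both machines on each input symbol, reaches 8 state pairs: (r0, s0), (r1, s3), (r0, s4), (r1, s4), (r1, s2), (r1, s0), (r0, s1), (r1, s1).
R accepts in {r0} and S accepts in {s0, s1, s3, s4}. The reachable pairs whose R-component is accepting are (r0, s0), (r0, s4), (r0, s1); in each of them the S-component is accepting too, so the product for L(R) \ L(S) (R-component accepting, S-component rejecting) has no reachable accepting pair and the difference is empty.
Hence every string in L(R) is also in L(S).

Yes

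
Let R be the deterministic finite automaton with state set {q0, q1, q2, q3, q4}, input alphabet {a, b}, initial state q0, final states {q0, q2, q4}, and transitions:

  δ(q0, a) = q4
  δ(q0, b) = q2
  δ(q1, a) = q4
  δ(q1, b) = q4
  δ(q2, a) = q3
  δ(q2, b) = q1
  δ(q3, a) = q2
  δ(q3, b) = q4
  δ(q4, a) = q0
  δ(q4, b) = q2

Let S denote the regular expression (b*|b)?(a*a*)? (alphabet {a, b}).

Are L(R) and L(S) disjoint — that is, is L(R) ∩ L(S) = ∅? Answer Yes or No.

No

The empty string ε is accepted by both R and S.
Hence L(R) ∩ L(S) ≠ ∅.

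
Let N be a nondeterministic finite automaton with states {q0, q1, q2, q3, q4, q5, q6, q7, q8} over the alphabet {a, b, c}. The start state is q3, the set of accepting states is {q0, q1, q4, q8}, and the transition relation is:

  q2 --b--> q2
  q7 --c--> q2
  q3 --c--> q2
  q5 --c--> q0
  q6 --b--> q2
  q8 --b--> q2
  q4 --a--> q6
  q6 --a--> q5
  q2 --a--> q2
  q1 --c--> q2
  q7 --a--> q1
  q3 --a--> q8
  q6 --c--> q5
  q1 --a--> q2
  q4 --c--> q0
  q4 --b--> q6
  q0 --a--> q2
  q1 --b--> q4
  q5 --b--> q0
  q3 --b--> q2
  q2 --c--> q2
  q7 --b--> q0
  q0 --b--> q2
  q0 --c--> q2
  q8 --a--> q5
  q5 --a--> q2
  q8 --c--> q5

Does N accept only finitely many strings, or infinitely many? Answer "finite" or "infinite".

finite

The useful states (reachable from q3 and able to reach an accepting state) are {q0, q3, q5, q8}.
Restricted to these states the transition graph has no cycle, so every accepting path has bounded length and L is finite.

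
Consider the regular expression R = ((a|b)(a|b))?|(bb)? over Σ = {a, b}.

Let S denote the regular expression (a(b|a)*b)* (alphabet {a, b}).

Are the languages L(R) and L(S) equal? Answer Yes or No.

No

The string aa is accepted by R but rejected by S.
So L(R) ≠ L(S).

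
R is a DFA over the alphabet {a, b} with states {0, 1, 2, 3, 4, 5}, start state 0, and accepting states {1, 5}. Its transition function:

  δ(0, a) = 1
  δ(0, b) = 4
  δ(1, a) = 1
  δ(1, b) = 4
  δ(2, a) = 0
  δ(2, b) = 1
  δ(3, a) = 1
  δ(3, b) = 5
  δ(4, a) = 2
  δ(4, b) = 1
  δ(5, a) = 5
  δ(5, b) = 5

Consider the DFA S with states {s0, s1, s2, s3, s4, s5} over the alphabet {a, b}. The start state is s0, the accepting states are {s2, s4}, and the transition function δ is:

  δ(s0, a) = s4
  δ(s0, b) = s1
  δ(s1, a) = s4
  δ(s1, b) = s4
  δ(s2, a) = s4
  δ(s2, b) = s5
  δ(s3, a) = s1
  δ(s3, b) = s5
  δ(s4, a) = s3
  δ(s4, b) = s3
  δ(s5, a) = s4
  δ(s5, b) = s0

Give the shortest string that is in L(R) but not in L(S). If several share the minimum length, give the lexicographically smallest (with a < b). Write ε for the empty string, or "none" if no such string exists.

aa

The string aa is accepted by R but not by S.
No shorter string lies in the difference, and aa is the lexicographically first length-2 string in L(R) \ L(S).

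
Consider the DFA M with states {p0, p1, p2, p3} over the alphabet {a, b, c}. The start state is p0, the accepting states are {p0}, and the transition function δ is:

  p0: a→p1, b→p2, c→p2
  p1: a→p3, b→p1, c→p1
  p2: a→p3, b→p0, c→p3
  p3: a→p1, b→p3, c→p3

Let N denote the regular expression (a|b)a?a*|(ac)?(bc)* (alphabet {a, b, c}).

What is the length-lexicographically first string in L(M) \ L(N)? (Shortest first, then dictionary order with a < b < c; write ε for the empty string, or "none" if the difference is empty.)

The string bb is accepted by M but not by N.
No shorter string lies in the difference, and bb is the lexicographically first length-2 string in L(M) \ L(N).

bb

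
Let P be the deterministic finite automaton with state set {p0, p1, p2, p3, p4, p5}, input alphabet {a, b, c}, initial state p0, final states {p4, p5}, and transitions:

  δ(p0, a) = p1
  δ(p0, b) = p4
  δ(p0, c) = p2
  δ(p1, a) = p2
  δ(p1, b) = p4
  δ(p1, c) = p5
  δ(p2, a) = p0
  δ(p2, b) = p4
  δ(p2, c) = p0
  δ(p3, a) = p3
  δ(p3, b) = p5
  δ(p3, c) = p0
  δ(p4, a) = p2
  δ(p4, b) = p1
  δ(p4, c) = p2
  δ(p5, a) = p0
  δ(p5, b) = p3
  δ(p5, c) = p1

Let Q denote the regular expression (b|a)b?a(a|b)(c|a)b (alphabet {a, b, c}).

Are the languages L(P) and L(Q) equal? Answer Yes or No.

No

The string b is accepted by P but rejected by Q.
So L(P) ≠ L(Q).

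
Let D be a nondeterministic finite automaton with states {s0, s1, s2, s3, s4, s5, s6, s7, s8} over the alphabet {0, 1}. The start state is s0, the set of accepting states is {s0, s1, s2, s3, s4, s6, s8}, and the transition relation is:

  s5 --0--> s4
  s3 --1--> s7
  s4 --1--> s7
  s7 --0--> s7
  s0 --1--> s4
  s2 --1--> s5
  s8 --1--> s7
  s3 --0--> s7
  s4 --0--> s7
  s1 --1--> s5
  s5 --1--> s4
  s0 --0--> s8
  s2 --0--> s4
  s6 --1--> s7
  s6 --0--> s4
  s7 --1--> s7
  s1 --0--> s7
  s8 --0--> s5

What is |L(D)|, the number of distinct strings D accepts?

The useful subgraph on states {s0, s4, s5, s8} is acyclic, so L(D) is finite; the longest accepting path visits 4 useful states, giving maximum string length 3.
Counting accepting paths from s0 by length: 1 of length 0, 2 of length 1, 2 of length 3. Total 5.

5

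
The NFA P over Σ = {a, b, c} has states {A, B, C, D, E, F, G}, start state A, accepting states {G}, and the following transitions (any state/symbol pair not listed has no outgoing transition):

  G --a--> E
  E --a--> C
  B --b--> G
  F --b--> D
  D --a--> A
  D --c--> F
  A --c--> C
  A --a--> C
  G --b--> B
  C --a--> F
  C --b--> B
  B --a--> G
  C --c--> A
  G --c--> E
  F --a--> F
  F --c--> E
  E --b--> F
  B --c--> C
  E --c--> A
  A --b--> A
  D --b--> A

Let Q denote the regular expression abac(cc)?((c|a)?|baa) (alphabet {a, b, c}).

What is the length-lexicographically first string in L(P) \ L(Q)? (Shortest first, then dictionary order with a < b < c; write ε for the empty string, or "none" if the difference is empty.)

aba

The string aba is accepted by P but not by Q.
No shorter string lies in the difference, and aba is the lexicographically first length-3 string in L(P) \ L(Q).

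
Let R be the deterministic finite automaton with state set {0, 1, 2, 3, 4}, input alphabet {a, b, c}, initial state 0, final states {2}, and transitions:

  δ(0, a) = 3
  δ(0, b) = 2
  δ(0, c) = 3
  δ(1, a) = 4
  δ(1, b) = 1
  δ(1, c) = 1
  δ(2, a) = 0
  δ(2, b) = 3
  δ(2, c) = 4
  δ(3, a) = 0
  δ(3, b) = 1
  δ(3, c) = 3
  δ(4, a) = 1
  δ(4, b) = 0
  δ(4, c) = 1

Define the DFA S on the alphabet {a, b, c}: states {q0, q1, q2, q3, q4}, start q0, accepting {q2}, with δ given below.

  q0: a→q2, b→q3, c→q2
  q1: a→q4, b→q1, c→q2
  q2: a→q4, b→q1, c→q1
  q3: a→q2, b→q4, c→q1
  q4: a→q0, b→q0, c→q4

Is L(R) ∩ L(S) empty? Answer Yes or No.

Exploring the product automaton R × S from the start pair (0, q0), following both machines on each input symbol, reaches 23 state pairs: (0, q0), (3, q2), (2, q3), (0, q4), (1, q1), (3, q1), (0, q2), (3, q4), (4, q1), (3, q0), (2, q0), (4, q4), (1, q2), (2, q1), (1, q0), (1, q4), (0, q1), (1, q3), (3, q3), (4, q2), (4, q0), (0, q3), (2, q4).
R accepts in {2} and S accepts in {q2}; no reachable pair has both components accepting, so no string drives both machines to acceptance simultaneously and L(R) ∩ L(S) = ∅.
So no string is accepted by both, and the intersection is empty.

Yes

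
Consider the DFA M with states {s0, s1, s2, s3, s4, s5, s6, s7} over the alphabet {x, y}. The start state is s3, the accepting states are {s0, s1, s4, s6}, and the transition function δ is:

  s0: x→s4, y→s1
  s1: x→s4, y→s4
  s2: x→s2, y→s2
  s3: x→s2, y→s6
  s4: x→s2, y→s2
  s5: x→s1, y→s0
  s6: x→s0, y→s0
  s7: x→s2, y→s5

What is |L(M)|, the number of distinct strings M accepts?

The useful subgraph on states {s0, s1, s3, s4, s6} is acyclic, so L(M) is finite; the longest accepting path visits 5 useful states, giving maximum string length 4.
Counting accepting paths from s3 by length: 1 of length 1, 2 of length 2, 4 of length 3, 4 of length 4. Total 11.

11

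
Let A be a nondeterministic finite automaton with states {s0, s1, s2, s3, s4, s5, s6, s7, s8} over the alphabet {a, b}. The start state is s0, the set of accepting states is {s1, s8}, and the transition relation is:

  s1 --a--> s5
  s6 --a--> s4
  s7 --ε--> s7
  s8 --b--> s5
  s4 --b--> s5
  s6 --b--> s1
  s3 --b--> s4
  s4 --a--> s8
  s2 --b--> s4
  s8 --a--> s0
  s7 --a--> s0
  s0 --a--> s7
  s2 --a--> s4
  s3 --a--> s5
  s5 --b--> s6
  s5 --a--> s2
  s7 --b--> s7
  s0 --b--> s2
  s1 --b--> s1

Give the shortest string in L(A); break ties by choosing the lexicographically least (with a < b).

A breadth-first search from s0 reaches an accepting state first via the path s0 → s2 → s4 → s8 on input baa.
No string of length < 3 is accepted (BFS exhausts all shorter strings without reaching an accepting state), and baa is the lexicographically least accepting string of length 3.

baa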